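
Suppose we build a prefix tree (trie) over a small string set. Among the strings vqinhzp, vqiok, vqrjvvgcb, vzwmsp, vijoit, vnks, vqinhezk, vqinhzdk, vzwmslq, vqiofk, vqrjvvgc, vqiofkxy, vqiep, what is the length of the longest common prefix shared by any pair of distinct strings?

The deepest shared node is where two words last agree before diverging.
e.g. "vqrjvvgc" and "vqrjvvgcb" share the prefix "vqrjvvgc" of length 8; no pair shares a longer one.
Longest shared-prefix length: 8

8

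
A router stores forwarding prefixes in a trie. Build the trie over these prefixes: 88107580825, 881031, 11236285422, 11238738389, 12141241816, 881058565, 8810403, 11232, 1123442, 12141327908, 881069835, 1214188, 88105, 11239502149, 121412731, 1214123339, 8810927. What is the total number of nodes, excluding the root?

83

Trace insertions, counting only characters that open a new branch:
  "88107580825" → 11 new (8, 8, 1, 0, 7, 5, 8, 0, 8, 2, 5)
  "881031" → prefix "8810" already present; 2 new (3, 1)
  "11236285422" → 11 new (1, 1, 2, 3, 6, 2, 8, 5, 4, 2, 2)
  "11238738389" → prefix "1123" already present; 7 new (8, 7, 3, 8, 3, 8, 9)
  "12141241816" → prefix "1" already present; 10 new (2, 1, 4, 1, 2, 4, 1, 8, 1, 6)
  "881058565" → prefix "8810" already present; 5 new (5, 8, 5, 6, 5)
  "8810403" → prefix "8810" already present; 3 new (4, 0, 3)
  "11232" → prefix "1123" already present; 1 new (2)
  "1123442" → prefix "1123" already present; 3 new (4, 4, 2)
  "12141327908" → prefix "12141" already present; 6 new (3, 2, 7, 9, 0, 8)
  "881069835" → prefix "8810" already present; 5 new (6, 9, 8, 3, 5)
  "1214188" → prefix "12141" already present; 2 new (8, 8)
  "88105" → prefix "88105" already present; 0 new (none)
  "11239502149" → prefix "1123" already present; 7 new (9, 5, 0, 2, 1, 4, 9)
  "121412731" → prefix "121412" already present; 3 new (7, 3, 1)
  "1214123339" → prefix "121412" already present; 4 new (3, 3, 3, 9)
  "8810927" → prefix "8810" already present; 3 new (9, 2, 7)
Total nodes = 11 + 2 + 11 + 7 + 10 + 5 + 3 + 1 + 3 + 6 + 5 + 2 + 0 + 7 + 3 + 4 + 3 = 83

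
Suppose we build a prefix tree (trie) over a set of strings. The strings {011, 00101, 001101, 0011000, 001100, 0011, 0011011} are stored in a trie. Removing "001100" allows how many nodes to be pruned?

A node on "001100"'s path can go only if nothing else ends at it or branches off below it.
Every node on "001100" is still needed (e.g. by "0011000"), so nothing is freed.
Nodes removed: 0

0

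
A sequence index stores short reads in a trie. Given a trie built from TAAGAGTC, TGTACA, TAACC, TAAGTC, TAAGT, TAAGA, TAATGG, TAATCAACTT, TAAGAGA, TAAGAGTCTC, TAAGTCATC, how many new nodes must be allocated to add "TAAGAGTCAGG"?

The longest prefix of "TAAGAGTCAGG" already in the trie is "TAAGAGTC" (length 8).
Each of the 3 remaining characters creates one node.

3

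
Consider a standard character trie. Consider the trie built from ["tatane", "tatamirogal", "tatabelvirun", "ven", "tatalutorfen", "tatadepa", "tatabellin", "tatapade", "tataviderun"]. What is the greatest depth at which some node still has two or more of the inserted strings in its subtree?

7

Look for the deepest trie node that still has at least two words in its subtree.
e.g. "tatabellin" and "tatabelvirun" share the prefix "tatabel" of length 7; no pair shares a longer one.
Longest shared-prefix length: 7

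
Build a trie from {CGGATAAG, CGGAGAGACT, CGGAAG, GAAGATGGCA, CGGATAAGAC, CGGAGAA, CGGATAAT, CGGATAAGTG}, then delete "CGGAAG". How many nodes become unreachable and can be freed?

After clearing the end-marker at "CGGAAG", prune upward until reaching a node still needed by another word.
The suffix "AG" (2 nodes) is used only by "CGGAAG"; the node for "CGGA" still has the child "T", so pruning stops there.
Nodes removed: 2

2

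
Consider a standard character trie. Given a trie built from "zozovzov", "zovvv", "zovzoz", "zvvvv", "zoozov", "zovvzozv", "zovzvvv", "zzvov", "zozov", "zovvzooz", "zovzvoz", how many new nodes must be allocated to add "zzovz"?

3

"zz" is already a path in the trie; the remaining "ovz" must be added.
So 5 − 2 = 3 new nodes.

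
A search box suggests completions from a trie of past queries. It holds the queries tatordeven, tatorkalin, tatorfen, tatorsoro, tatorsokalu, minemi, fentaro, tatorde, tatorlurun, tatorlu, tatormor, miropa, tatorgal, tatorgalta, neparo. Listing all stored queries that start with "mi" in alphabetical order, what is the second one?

DFS of the "mi" subtree visits, in order: "minemi", "miropa"
The 2nd is miropa.

miropa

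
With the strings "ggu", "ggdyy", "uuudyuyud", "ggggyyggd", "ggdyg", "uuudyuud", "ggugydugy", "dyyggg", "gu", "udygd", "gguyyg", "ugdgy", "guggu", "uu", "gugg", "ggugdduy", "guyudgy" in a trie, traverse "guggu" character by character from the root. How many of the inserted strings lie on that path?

Walk "guggu" from the root; an end-of-word marker is hit whenever a stored word is a prefix of "guggu".
Prefixes of the query that are stored words: "gu", "gugg", "guggu"
Count: 3

3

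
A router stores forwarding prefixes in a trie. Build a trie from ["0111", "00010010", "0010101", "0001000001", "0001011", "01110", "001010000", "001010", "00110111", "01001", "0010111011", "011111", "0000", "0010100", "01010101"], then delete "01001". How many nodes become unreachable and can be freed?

2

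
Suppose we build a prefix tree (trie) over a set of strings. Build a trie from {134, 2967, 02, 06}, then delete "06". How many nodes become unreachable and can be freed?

Walk "06" from the leaf back toward the root, removing each node that no remaining word uses.
The suffix "6" (1 node) is used only by "06"; the node for "0" still has the child "2", so pruning stops there.
Nodes removed: 1

1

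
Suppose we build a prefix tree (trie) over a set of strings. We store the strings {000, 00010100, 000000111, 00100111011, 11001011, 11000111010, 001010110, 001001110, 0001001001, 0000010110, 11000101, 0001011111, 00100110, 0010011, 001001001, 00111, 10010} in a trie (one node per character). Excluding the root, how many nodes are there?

69

For each word, the new-node count is its length minus the longest prefix already in the trie:
  "000" → 3 new (0, 0, 0)
  "00010100" → prefix "000" already present; 5 new (1, 0, 1, 0, 0)
  "000000111" → prefix "000" already present; 6 new (0, 0, 0, 1, 1, 1)
  "00100111011" → prefix "00" already present; 9 new (1, 0, 0, 1, 1, 1, 0, 1, 1)
  "11001011" → 8 new (1, 1, 0, 0, 1, 0, 1, 1)
  "11000111010" → prefix "1100" already present; 7 new (0, 1, 1, 1, 0, 1, 0)
  "001010110" → prefix "0010" already present; 5 new (1, 0, 1, 1, 0)
  "001001110" → prefix "001001110" already present; 0 new (none)
  "0001001001" → prefix "00010" already present; 5 new (0, 1, 0, 0, 1)
  "0000010110" → prefix "00000" already present; 5 new (1, 0, 1, 1, 0)
  "11000101" → prefix "110001" already present; 2 new (0, 1)
  "0001011111" → prefix "000101" already present; 4 new (1, 1, 1, 1)
  "00100110" → prefix "0010011" already present; 1 new (0)
  "0010011" → prefix "0010011" already present; 0 new (none)
  "001001001" → prefix "001001" already present; 3 new (0, 0, 1)
  "00111" → prefix "001" already present; 2 new (1, 1)
  "10010" → prefix "1" already present; 4 new (0, 0, 1, 0)
Total nodes = 3 + 5 + 6 + 9 + 8 + 7 + 5 + 0 + 5 + 5 + 2 + 4 + 1 + 0 + 3 + 2 + 4 = 69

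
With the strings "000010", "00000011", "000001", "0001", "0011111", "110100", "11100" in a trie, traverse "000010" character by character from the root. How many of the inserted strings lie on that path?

1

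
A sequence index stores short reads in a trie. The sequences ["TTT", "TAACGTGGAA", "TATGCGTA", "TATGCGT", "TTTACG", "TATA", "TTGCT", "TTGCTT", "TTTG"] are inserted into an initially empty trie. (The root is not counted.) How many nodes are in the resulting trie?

Trie structure (* marks end of a word):
(root)
└─ T
   ├─ A
   │  ├─ A
   │  │  └─ C
   │  │     └─ G
   │  │        └─ T
   │  │           └─ G
   │  │              └─ G
   │  │                 └─ A
   │  │                    └─ A *
   │  └─ T
   │     ├─ A *
   │     └─ G
   │        └─ C
   │           └─ G
   │              └─ T *
   │                 └─ A *
   └─ T
      ├─ G
      │  └─ C
      │     └─ T *
      │        └─ T *
      └─ T *
         ├─ A
         │  └─ C
         │     └─ G *
         └─ G *
Counting every labelled node above: 27.

27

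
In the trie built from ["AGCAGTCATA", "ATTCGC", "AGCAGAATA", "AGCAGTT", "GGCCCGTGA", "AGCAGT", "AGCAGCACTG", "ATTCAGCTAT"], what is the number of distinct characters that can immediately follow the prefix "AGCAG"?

3

Follow the path "AGCAG" to its node, then look at its outgoing edges.
Distinct next characters after "AGCAG": A, C, T.
That node has 3 child edges.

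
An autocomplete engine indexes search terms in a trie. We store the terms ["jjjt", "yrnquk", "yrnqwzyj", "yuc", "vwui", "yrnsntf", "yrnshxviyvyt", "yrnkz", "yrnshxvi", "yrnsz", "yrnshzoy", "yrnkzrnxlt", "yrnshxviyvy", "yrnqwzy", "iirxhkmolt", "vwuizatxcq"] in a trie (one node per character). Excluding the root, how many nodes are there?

59

Count nodes per top-level branch (shared prefixes stored once):
  'i'-branch (iirxhkmolt): 10 nodes
  'j'-branch (jjjt): 4 nodes
  'v'-branch (vwui, vwuizatxcq): 10 nodes
  'y'-branch (yrnkz, yrnkzrnxlt, yrnquk, yrnqwzy, yrnqwzyj, yrnshxvi, yrnshxviyvy, yrnshxviyvyt, yrnshzoy, yrnsntf, yrnsz, yuc): 35 nodes
Sum: 59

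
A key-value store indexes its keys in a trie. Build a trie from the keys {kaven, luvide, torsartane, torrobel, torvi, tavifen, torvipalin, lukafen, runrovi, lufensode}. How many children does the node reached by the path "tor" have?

3

Follow the path "tor" to its node, then look at its outgoing edges.
Characters that immediately follow "tor" among the stored strings: {r, s, v}.
That node has 3 child edges.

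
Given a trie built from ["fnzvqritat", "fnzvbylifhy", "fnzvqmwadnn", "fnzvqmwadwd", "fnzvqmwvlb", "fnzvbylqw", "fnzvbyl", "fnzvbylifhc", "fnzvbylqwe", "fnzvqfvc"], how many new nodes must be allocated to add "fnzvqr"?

"fnzvqr" is already a full path in the trie; only an end-marker is added.
No new nodes are needed: 0.

0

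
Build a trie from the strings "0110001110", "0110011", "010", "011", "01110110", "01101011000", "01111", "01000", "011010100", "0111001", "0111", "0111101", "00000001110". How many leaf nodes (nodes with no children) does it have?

9

Leaves are exactly the stored words that no other stored word extends.
Those words: "00000001110", "01000", "0110001110", "0110011", "011010100", "01101011000", "0111001", "01110110", "0111101"
Leaf count: 9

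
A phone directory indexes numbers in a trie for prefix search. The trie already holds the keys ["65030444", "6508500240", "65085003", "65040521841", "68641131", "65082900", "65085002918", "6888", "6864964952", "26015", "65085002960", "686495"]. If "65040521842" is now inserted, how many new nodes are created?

1

"6504052184" is already a path in the trie; the remaining "2" must be added.
New nodes needed: |"65040521842"| − 10 = 11 − 10 = 1.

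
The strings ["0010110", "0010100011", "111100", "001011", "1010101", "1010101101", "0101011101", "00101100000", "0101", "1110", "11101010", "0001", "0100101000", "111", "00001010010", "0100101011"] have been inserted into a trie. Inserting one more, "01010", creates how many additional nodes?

0

Every character of "01010" already lies on an existing path (it is a prefix of some stored word).
No new nodes are needed: 0.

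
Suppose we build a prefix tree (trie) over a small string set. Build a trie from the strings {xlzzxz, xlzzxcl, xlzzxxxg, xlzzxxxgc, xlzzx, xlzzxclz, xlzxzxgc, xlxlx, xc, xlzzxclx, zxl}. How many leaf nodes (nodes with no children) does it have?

A leaf is a node with no children — equivalently, the end of a word that is not a proper prefix of any other stored word.
Those words: "xc", "xlxlx", "xlzxzxgc", "xlzzxclx", "xlzzxclz", "xlzzxxxgc", "xlzzxz", "zxl"
Leaf count: 8

8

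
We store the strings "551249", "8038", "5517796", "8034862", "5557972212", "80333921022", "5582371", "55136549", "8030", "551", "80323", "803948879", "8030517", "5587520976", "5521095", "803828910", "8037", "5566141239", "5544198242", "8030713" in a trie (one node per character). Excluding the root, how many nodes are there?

93

Trace insertions, counting only characters that open a new branch:
  "551249" → 6 new (5, 5, 1, 2, 4, 9)
  "8038" → 4 new (8, 0, 3, 8)
  "5517796" → prefix "551" already present; 4 new (7, 7, 9, 6)
  "8034862" → prefix "803" already present; 4 new (4, 8, 6, 2)
  "5557972212" → prefix "55" already present; 8 new (5, 7, 9, 7, 2, 2, 1, 2)
  "80333921022" → prefix "803" already present; 8 new (3, 3, 9, 2, 1, 0, 2, 2)
  "5582371" → prefix "55" already present; 5 new (8, 2, 3, 7, 1)
  "55136549" → prefix "551" already present; 5 new (3, 6, 5, 4, 9)
  "8030" → prefix "803" already present; 1 new (0)
  "551" → prefix "551" already present; 0 new (none)
  "80323" → prefix "803" already present; 2 new (2, 3)
  "803948879" → prefix "803" already present; 6 new (9, 4, 8, 8, 7, 9)
  "8030517" → prefix "8030" already present; 3 new (5, 1, 7)
  "5587520976" → prefix "558" already present; 7 new (7, 5, 2, 0, 9, 7, 6)
  "5521095" → prefix "55" already present; 5 new (2, 1, 0, 9, 5)
  "803828910" → prefix "8038" already present; 5 new (2, 8, 9, 1, 0)
  "8037" → prefix "803" already present; 1 new (7)
  "5566141239" → prefix "55" already present; 8 new (6, 6, 1, 4, 1, 2, 3, 9)
  "5544198242" → prefix "55" already present; 8 new (4, 4, 1, 9, 8, 2, 4, 2)
  "8030713" → prefix "8030" already present; 3 new (7, 1, 3)
Total nodes = 6 + 4 + 4 + 4 + 8 + 8 + 5 + 5 + 1 + 0 + 2 + 6 + 3 + 7 + 5 + 5 + 1 + 8 + 8 + 3 = 93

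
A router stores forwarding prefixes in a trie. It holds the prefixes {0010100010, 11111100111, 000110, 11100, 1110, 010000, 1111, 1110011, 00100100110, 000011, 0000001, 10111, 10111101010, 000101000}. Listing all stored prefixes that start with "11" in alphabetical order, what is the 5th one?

DFS of the "11" subtree visits, in order: "1110", "11100", "1110011", "1111", "11111100111"
The 5th is 11111100111.

11111100111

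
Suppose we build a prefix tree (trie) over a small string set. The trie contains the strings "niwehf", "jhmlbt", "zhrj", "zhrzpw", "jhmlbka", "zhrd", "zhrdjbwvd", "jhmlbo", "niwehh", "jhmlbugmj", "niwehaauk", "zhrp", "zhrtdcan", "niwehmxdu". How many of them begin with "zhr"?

6

Filter for entries beginning with "zhr":
Matches: "zhrd", "zhrdjbwvd", "zhrj", "zhrp", "zhrtdcan", "zhrzpw"
Count: 6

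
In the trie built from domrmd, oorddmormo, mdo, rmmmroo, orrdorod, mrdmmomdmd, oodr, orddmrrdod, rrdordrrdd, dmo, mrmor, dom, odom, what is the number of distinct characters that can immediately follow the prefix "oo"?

The children of the "oo" node are the distinct next characters among strings starting with "oo".
Distinct next characters after "oo": d, r.
That node has 2 child edges.

2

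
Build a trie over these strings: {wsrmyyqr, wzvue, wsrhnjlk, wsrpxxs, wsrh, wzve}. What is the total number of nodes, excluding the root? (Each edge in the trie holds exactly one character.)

22

Count nodes per top-level branch (shared prefixes stored once):
  'w'-branch (wsrh, wsrhnjlk, wsrmyyqr, wsrpxxs, wzve, wzvue): 22 nodes
Sum: 22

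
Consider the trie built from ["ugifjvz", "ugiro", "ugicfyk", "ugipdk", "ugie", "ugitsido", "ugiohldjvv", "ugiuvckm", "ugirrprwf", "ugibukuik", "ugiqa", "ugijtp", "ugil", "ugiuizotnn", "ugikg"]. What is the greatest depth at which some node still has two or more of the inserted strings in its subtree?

Look for the deepest trie node that still has at least two words in its subtree.
"ugiro" and "ugirrprwf" agree on "ugir" (4 characters) before diverging; nothing deeper is shared.
Longest shared-prefix length: 4

4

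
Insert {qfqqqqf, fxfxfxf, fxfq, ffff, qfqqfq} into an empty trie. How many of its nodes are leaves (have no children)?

Leaves are exactly the stored words that no other stored word extends.
Those words: "ffff", "fxfq", "fxfxfxf", "qfqqfq", "qfqqqqf"
Leaf count: 5

5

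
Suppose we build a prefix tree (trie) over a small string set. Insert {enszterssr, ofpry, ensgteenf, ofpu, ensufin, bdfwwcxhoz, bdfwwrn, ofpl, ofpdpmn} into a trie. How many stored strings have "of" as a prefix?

Filter for entries beginning with "of":
Matches: "ofpdpmn", "ofpl", "ofpry", "ofpu"
Count: 4

4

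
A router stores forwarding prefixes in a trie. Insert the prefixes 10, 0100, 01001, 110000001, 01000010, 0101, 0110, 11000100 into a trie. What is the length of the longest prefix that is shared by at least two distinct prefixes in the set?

5

The deepest shared node is where two words last agree before diverging.
e.g. "110000001" and "11000100" share the prefix "11000" of length 5; no pair shares a longer one.
Longest shared-prefix length: 5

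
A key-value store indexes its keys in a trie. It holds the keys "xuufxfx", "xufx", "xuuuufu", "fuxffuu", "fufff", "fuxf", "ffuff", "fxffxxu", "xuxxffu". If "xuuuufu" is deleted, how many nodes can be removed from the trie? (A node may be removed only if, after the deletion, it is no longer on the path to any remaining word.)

Walk "xuuuufu" from the leaf back toward the root, removing each node that no remaining word uses.
The suffix "uufu" (4 nodes) is used only by "xuuuufu"; the node for "xuu" still has the child "f", so pruning stops there.
Nodes removed: 4

4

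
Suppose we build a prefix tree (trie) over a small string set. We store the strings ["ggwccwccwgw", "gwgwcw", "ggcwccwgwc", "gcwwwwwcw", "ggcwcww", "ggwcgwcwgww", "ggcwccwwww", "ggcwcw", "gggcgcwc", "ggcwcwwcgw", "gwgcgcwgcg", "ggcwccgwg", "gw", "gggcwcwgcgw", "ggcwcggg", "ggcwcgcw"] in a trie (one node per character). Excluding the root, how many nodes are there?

Insert word by word; a character creates a node only if that edge doesn't already exist:
  "ggwccwccwgw" → 11 new (g, g, w, c, c, w, c, c, w, g, w)
  "gwgwcw" → prefix "g" already present; 5 new (w, g, w, c, w)
  "ggcwccwgwc" → prefix "gg" already present; 8 new (c, w, c, c, w, g, w, c)
  "gcwwwwwcw" → prefix "g" already present; 8 new (c, w, w, w, w, w, c, w)
  "ggcwcww" → prefix "ggcwc" already present; 2 new (w, w)
  "ggwcgwcwgww" → prefix "ggwc" already present; 7 new (g, w, c, w, g, w, w)
  "ggcwccwwww" → prefix "ggcwccw" already present; 3 new (w, w, w)
  "ggcwcw" → prefix "ggcwcw" already present; 0 new (none)
  "gggcgcwc" → prefix "gg" already present; 6 new (g, c, g, c, w, c)
  "ggcwcwwcgw" → prefix "ggcwcww" already present; 3 new (c, g, w)
  "gwgcgcwgcg" → prefix "gwg" already present; 7 new (c, g, c, w, g, c, g)
  "ggcwccgwg" → prefix "ggcwcc" already present; 3 new (g, w, g)
  "gw" → prefix "gw" already present; 0 new (none)
  "gggcwcwgcgw" → prefix "gggc" already present; 7 new (w, c, w, g, c, g, w)
  "ggcwcggg" → prefix "ggcwc" already present; 3 new (g, g, g)
  "ggcwcgcw" → prefix "ggcwcg" already present; 2 new (c, w)
Total nodes = 11 + 5 + 8 + 8 + 2 + 7 + 3 + 0 + 6 + 3 + 7 + 3 + 0 + 7 + 3 + 2 = 75

75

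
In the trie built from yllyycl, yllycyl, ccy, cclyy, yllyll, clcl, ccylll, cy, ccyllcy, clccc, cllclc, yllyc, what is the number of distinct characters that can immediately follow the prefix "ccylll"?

0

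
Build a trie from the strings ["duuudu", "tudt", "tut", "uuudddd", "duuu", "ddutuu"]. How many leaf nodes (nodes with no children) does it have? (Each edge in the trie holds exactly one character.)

5

Leaves are exactly the stored words that no other stored word extends.
Those words: "ddutuu", "duuudu", "tudt", "tut", "uuudddd"
Leaf count: 5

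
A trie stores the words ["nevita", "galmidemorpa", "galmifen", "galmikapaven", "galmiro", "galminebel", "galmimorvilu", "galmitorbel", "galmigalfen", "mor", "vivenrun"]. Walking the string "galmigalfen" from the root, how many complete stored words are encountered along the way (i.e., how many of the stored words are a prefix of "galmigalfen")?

1

Check each prefix of "galmigalfen" against the stored set — each match is an end-marker on the path.
Prefixes of the query that are stored words: "galmigalfen"
Count: 1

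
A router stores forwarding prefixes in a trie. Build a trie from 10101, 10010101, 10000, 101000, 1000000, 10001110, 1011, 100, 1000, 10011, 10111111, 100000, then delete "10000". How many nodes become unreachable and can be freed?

0

A node on "10000"'s path can go only if nothing else ends at it or branches off below it.
Every node on "10000" is still needed (e.g. by "1000000"), so nothing is freed.
Nodes removed: 0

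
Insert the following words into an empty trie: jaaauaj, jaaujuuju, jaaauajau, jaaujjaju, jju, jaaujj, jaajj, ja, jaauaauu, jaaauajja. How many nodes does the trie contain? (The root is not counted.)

29

Trie structure (* marks end of a word):
(root)
└─ j
   ├─ a *
   │  └─ a
   │     ├─ a
   │     │  └─ u
   │     │     └─ a
   │     │        └─ j *
   │     │           ├─ a
   │     │           │  └─ u *
   │     │           └─ j
   │     │              └─ a *
   │     ├─ j
   │     │  └─ j *
   │     └─ u
   │        ├─ a
   │        │  └─ a
   │        │     └─ u
   │        │        └─ u *
   │        └─ j
   │           ├─ j *
   │           │  └─ a
   │           │     └─ j
   │           │        └─ u *
   │           └─ u
   │              └─ u
   │                 └─ j
   │                    └─ u *
   └─ j
      └─ u *
Counting every labelled node above: 29.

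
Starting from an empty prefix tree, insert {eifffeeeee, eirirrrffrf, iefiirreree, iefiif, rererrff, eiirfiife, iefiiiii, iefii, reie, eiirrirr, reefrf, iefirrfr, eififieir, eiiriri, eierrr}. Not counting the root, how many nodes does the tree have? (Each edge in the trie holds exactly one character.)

Insert word by word; a character creates a node only if that edge doesn't already exist:
  "eifffeeeee" → 10 new (e, i, f, f, f, e, e, e, e, e)
  "eirirrrffrf" → prefix "ei" already present; 9 new (r, i, r, r, r, f, f, r, f)
  "iefiirreree" → 11 new (i, e, f, i, i, r, r, e, r, e, e)
  "iefiif" → prefix "iefii" already present; 1 new (f)
  "rererrff" → 8 new (r, e, r, e, r, r, f, f)
  "eiirfiife" → prefix "ei" already present; 7 new (i, r, f, i, i, f, e)
  "iefiiiii" → prefix "iefii" already present; 3 new (i, i, i)
  "iefii" → prefix "iefii" already present; 0 new (none)
  "reie" → prefix "re" already present; 2 new (i, e)
  "eiirrirr" → prefix "eiir" already present; 4 new (r, i, r, r)
  "reefrf" → prefix "re" already present; 4 new (e, f, r, f)
  "iefirrfr" → prefix "iefi" already present; 4 new (r, r, f, r)
  "eififieir" → prefix "eif" already present; 6 new (i, f, i, e, i, r)
  "eiiriri" → prefix "eiir" already present; 3 new (i, r, i)
  "eierrr" → prefix "ei" already present; 4 new (e, r, r, r)
Total nodes = 10 + 9 + 11 + 1 + 8 + 7 + 3 + 0 + 2 + 4 + 4 + 4 + 6 + 3 + 4 = 76

76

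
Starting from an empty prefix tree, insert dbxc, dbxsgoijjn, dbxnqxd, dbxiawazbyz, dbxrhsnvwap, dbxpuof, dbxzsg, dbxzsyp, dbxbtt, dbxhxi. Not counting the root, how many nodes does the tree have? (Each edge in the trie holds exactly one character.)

Insert word by word; a character creates a node only if that edge doesn't already exist:
  "dbxc" → 4 new (d, b, x, c)
  "dbxsgoijjn" → prefix "dbx" already present; 7 new (s, g, o, i, j, j, n)
  "dbxnqxd" → prefix "dbx" already present; 4 new (n, q, x, d)
  "dbxiawazbyz" → prefix "dbx" already present; 8 new (i, a, w, a, z, b, y, z)
  "dbxrhsnvwap" → prefix "dbx" already present; 8 new (r, h, s, n, v, w, a, p)
  "dbxpuof" → prefix "dbx" already present; 4 new (p, u, o, f)
  "dbxzsg" → prefix "dbx" already present; 3 new (z, s, g)
  "dbxzsyp" → prefix "dbxzs" already present; 2 new (y, p)
  "dbxbtt" → prefix "dbx" already present; 3 new (b, t, t)
  "dbxhxi" → prefix "dbx" already present; 3 new (h, x, i)
Total nodes = 4 + 7 + 4 + 8 + 8 + 4 + 3 + 2 + 3 + 3 = 46

46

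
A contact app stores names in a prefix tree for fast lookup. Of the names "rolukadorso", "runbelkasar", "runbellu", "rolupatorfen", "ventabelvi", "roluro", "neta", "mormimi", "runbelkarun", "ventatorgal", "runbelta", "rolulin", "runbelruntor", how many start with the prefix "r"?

9

Walk to "r"; the words in its subtree are exactly those with that prefix.
Words under "r": rolukadorso, rolulin, rolupatorfen, roluro, runbelkarun, runbelkasar, runbellu, runbelruntor, runbelta
Count: 9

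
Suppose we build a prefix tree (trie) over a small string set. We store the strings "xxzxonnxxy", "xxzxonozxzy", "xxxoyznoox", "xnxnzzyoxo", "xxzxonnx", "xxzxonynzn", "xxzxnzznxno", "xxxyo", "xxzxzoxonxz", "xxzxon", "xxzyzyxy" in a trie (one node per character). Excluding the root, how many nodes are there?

Trace insertions, counting only characters that open a new branch:
  "xxzxonnxxy" → 10 new (x, x, z, x, o, n, n, x, x, y)
  "xxzxonozxzy" → prefix "xxzxon" already present; 5 new (o, z, x, z, y)
  "xxxoyznoox" → prefix "xx" already present; 8 new (x, o, y, z, n, o, o, x)
  "xnxnzzyoxo" → prefix "x" already present; 9 new (n, x, n, z, z, y, o, x, o)
  "xxzxonnx" → prefix "xxzxonnx" already present; 0 new (none)
  "xxzxonynzn" → prefix "xxzxon" already present; 4 new (y, n, z, n)
  "xxzxnzznxno" → prefix "xxzx" already present; 7 new (n, z, z, n, x, n, o)
  "xxxyo" → prefix "xxx" already present; 2 new (y, o)
  "xxzxzoxonxz" → prefix "xxzx" already present; 7 new (z, o, x, o, n, x, z)
  "xxzxon" → prefix "xxzxon" already present; 0 new (none)
  "xxzyzyxy" → prefix "xxz" already present; 5 new (y, z, y, x, y)
Total nodes = 10 + 5 + 8 + 9 + 0 + 4 + 7 + 2 + 7 + 0 + 5 = 57

57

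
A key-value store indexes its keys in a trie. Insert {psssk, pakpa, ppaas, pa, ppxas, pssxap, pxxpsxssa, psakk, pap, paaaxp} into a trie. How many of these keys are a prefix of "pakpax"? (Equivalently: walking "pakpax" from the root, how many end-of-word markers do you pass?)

Traverse "pakpax" character by character; count nodes along the way that are marked as word ends.
Prefixes of the query that are stored words: "pa", "pakpa"
Count: 2

2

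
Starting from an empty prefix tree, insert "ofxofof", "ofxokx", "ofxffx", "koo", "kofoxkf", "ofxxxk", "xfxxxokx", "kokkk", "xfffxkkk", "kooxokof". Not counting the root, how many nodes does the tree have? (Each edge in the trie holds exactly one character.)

45

Insert word by word; a character creates a node only if that edge doesn't already exist:
  "ofxofof" → 7 new (o, f, x, o, f, o, f)
  "ofxokx" → prefix "ofxo" already present; 2 new (k, x)
  "ofxffx" → prefix "ofx" already present; 3 new (f, f, x)
  "koo" → 3 new (k, o, o)
  "kofoxkf" → prefix "ko" already present; 5 new (f, o, x, k, f)
  "ofxxxk" → prefix "ofx" already present; 3 new (x, x, k)
  "xfxxxokx" → 8 new (x, f, x, x, x, o, k, x)
  "kokkk" → prefix "ko" already present; 3 new (k, k, k)
  "xfffxkkk" → prefix "xf" already present; 6 new (f, f, x, k, k, k)
  "kooxokof" → prefix "koo" already present; 5 new (x, o, k, o, f)
Total nodes = 7 + 2 + 3 + 3 + 5 + 3 + 8 + 3 + 6 + 5 = 45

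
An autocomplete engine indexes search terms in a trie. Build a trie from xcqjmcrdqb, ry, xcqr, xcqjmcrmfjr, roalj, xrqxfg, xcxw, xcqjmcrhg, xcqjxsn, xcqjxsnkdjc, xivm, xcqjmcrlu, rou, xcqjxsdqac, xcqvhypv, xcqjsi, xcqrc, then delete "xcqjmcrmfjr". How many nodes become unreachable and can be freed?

A node on "xcqjmcrmfjr"'s path can go only if nothing else ends at it or branches off below it.
The suffix "mfjr" (4 nodes) is used only by "xcqjmcrmfjr"; the node for "xcqjmcr" still has the child "d", so pruning stops there.
Nodes removed: 4

4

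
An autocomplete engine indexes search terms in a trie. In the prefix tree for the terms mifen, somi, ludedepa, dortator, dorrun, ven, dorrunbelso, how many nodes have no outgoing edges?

6

A leaf is a node with no children — equivalently, the end of a word that is not a proper prefix of any other stored word.
Those words: "dorrunbelso", "dortator", "ludedepa", "mifen", "somi", "ven"
Leaf count: 6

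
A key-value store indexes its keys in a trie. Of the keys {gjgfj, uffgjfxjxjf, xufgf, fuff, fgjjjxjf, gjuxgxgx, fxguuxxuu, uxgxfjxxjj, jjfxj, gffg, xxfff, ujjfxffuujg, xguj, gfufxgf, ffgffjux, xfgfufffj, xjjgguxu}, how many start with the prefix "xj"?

Walk to "xj"; the words in its subtree are exactly those with that prefix.
Words under "xj": xjjgguxu
Count: 1

1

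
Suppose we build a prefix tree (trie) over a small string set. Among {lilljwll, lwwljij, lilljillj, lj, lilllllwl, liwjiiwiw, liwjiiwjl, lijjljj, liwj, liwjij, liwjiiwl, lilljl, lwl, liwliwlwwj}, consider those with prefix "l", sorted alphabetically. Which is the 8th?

Words with prefix "l", in lexicographic order: "lijjljj", "lilljillj", "lilljl", "lilljwll", "lilllllwl", "liwj", "liwjiiwiw", "liwjiiwjl", "liwjiiwl", "liwjij", "liwliwlwwj", "lj", "lwl", "lwwljij"
Position 8: liwjiiwjl

liwjiiwjl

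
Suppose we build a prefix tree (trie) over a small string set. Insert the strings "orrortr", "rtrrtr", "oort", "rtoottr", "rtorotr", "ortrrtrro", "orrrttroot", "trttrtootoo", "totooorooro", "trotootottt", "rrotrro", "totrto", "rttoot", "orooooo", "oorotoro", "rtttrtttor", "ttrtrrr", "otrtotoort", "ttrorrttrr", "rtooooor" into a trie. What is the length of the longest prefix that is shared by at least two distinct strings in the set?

4

The deepest shared node is where two words last agree before diverging.
e.g. "rtooooor" and "rtoottr" share the prefix "rtoo" of length 4; no pair shares a longer one.
Longest shared-prefix length: 4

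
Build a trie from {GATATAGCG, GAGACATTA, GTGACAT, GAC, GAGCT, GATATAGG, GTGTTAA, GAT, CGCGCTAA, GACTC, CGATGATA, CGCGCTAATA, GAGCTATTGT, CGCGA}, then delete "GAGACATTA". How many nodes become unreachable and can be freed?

After clearing the end-marker at "GAGACATTA", prune upward until reaching a node still needed by another word.
The suffix "ACATTA" (6 nodes) is used only by "GAGACATTA"; the node for "GAG" still has the child "C", so pruning stops there.
Nodes removed: 6

6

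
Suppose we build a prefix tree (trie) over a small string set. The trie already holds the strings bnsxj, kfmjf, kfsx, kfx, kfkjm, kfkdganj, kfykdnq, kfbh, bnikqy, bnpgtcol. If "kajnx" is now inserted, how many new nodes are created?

Walking "kajnx" from the root, the first 1 characters ("k") follow existing edges; "a" is the first miss.
Each of the 4 remaining characters creates one node.

4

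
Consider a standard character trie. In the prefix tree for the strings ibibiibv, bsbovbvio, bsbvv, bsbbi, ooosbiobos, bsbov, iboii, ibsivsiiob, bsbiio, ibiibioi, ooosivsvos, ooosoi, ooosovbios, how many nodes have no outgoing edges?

12

A leaf is a node with no children — equivalently, the end of a word that is not a proper prefix of any other stored word.
Those words: "bsbbi", "bsbiio", "bsbovbvio", "bsbvv", "ibibiibv", "ibiibioi", "iboii", "ibsivsiiob", "ooosbiobos", "ooosivsvos", "ooosoi", "ooosovbios"
Leaf count: 12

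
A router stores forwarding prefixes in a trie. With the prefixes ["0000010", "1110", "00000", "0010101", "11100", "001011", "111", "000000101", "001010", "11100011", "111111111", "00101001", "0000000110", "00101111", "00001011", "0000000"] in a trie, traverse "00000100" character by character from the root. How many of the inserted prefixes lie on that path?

2

Traverse "00000100" character by character; count nodes along the way that are marked as word ends.
Prefixes of the query that are stored words: "00000", "0000010"
Count: 2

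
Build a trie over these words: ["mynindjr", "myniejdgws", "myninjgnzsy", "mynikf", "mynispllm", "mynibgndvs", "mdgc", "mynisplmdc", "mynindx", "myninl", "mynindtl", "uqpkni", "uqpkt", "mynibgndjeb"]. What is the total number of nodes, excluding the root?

For each word, the new-node count is its length minus the longest prefix already in the trie:
  "mynindjr" → 8 new (m, y, n, i, n, d, j, r)
  "myniejdgws" → prefix "myni" already present; 6 new (e, j, d, g, w, s)
  "myninjgnzsy" → prefix "mynin" already present; 6 new (j, g, n, z, s, y)
  "mynikf" → prefix "myni" already present; 2 new (k, f)
  "mynispllm" → prefix "myni" already present; 5 new (s, p, l, l, m)
  "mynibgndvs" → prefix "myni" already present; 6 new (b, g, n, d, v, s)
  "mdgc" → prefix "m" already present; 3 new (d, g, c)
  "mynisplmdc" → prefix "mynispl" already present; 3 new (m, d, c)
  "mynindx" → prefix "mynind" already present; 1 new (x)
  "myninl" → prefix "mynin" already present; 1 new (l)
  "mynindtl" → prefix "mynind" already present; 2 new (t, l)
  "uqpkni" → 6 new (u, q, p, k, n, i)
  "uqpkt" → prefix "uqpk" already present; 1 new (t)
  "mynibgndjeb" → prefix "mynibgnd" already present; 3 new (j, e, b)
Total nodes = 8 + 6 + 6 + 2 + 5 + 6 + 3 + 3 + 1 + 1 + 2 + 6 + 1 + 3 = 53

53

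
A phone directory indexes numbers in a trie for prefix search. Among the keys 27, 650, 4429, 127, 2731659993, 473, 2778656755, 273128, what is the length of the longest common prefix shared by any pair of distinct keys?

Look for the deepest trie node that still has at least two words in its subtree.
e.g. "273128" and "2731659993" share the prefix "2731" of length 4; no pair shares a longer one.
Longest shared-prefix length: 4

4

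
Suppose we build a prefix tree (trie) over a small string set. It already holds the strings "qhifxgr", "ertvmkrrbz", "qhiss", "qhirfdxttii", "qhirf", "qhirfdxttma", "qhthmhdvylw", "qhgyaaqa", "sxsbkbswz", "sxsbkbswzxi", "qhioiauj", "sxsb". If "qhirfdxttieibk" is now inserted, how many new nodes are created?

4

"qhirfdxtti" is already a path in the trie; the remaining "eibk" must be added.
So 14 − 10 = 4 new nodes.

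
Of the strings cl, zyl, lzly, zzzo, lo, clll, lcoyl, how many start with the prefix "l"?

3

Walk to "l"; the words in its subtree are exactly those with that prefix.
Words under "l": lcoyl, lo, lzly
Count: 3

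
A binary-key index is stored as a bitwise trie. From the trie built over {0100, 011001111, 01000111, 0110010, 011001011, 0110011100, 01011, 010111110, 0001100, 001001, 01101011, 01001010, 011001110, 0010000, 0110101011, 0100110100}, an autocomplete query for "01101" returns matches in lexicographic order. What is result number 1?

0110101011

Words with prefix "01101", in lexicographic order: "0110101011", "01101011"
The 1st is 0110101011.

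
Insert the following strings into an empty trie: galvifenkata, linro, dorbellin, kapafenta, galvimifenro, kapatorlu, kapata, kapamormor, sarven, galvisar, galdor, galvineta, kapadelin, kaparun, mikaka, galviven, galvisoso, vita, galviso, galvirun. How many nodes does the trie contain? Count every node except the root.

For each word, the new-node count is its length minus the longest prefix already in the trie:
  "galvifenkata" → 12 new (g, a, l, v, i, f, e, n, k, a, t, a)
  "linro" → 5 new (l, i, n, r, o)
  "dorbellin" → 9 new (d, o, r, b, e, l, l, i, n)
  "kapafenta" → 9 new (k, a, p, a, f, e, n, t, a)
  "galvimifenro" → prefix "galvi" already present; 7 new (m, i, f, e, n, r, o)
  "kapatorlu" → prefix "kapa" already present; 5 new (t, o, r, l, u)
  "kapata" → prefix "kapat" already present; 1 new (a)
  "kapamormor" → prefix "kapa" already present; 6 new (m, o, r, m, o, r)
  "sarven" → 6 new (s, a, r, v, e, n)
  "galvisar" → prefix "galvi" already present; 3 new (s, a, r)
  "galdor" → prefix "gal" already present; 3 new (d, o, r)
  "galvineta" → prefix "galvi" already present; 4 new (n, e, t, a)
  "kapadelin" → prefix "kapa" already present; 5 new (d, e, l, i, n)
  "kaparun" → prefix "kapa" already present; 3 new (r, u, n)
  "mikaka" → 6 new (m, i, k, a, k, a)
  "galviven" → prefix "galvi" already present; 3 new (v, e, n)
  "galvisoso" → prefix "galvis" already present; 3 new (o, s, o)
  "vita" → 4 new (v, i, t, a)
  "galviso" → prefix "galviso" already present; 0 new (none)
  "galvirun" → prefix "galvi" already present; 3 new (r, u, n)
Total nodes = 12 + 5 + 9 + 9 + 7 + 5 + 1 + 6 + 6 + 3 + 3 + 4 + 5 + 3 + 6 + 3 + 3 + 4 + 0 + 3 = 97

97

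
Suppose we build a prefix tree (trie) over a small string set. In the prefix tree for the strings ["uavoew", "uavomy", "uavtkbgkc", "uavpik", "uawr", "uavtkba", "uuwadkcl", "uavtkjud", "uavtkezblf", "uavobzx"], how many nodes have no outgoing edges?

Leaves are exactly the stored words that no other stored word extends.
Those words: "uavobzx", "uavoew", "uavomy", "uavpik", "uavtkba", "uavtkbgkc", "uavtkezblf", "uavtkjud", "uawr", "uuwadkcl"
Leaf count: 10

10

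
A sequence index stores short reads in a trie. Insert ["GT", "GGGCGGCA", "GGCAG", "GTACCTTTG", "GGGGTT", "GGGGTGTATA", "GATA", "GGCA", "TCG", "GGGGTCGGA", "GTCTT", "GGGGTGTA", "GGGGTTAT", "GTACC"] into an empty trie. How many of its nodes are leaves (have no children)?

A leaf is a node with no children — equivalently, the end of a word that is not a proper prefix of any other stored word.
Those words: "GATA", "GGCAG", "GGGCGGCA", "GGGGTCGGA", "GGGGTGTATA", "GGGGTTAT", "GTACCTTTG", "GTCTT", "TCG"
Leaf count: 9

9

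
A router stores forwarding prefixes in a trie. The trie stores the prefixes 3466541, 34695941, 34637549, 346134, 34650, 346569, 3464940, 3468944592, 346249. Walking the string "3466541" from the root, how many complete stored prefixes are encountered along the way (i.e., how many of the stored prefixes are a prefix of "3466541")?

Traverse "3466541" character by character; count nodes along the way that are marked as word ends.
Prefixes of the query that are stored words: "3466541"
Count: 1

1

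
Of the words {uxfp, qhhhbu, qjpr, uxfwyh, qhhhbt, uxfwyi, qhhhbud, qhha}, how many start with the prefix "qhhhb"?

Walk to "qhhhb"; the words in its subtree are exactly those with that prefix.
Matches: "qhhhbt", "qhhhbu", "qhhhbud"
Count: 3

3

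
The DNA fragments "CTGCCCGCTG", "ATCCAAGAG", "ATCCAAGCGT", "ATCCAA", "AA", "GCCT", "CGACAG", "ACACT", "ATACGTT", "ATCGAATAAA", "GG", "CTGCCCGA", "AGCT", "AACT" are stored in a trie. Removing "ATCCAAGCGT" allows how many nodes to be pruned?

After clearing the end-marker at "ATCCAAGCGT", prune upward until reaching a node still needed by another word.
The suffix "CGT" (3 nodes) is used only by "ATCCAAGCGT"; the node for "ATCCAAG" still has the child "A", so pruning stops there.
Nodes removed: 3

3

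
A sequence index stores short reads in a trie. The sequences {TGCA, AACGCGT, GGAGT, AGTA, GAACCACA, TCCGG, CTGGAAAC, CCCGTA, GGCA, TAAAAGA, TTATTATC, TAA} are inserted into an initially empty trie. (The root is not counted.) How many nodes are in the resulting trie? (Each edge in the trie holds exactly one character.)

Trace insertions, counting only characters that open a new branch:
  "TGCA" → 4 new (T, G, C, A)
  "AACGCGT" → 7 new (A, A, C, G, C, G, T)
  "GGAGT" → 5 new (G, G, A, G, T)
  "AGTA" → prefix "A" already present; 3 new (G, T, A)
  "GAACCACA" → prefix "G" already present; 7 new (A, A, C, C, A, C, A)
  "TCCGG" → prefix "T" already present; 4 new (C, C, G, G)
  "CTGGAAAC" → 8 new (C, T, G, G, A, A, A, C)
  "CCCGTA" → prefix "C" already present; 5 new (C, C, G, T, A)
  "GGCA" → prefix "GG" already present; 2 new (C, A)
  "TAAAAGA" → prefix "T" already present; 6 new (A, A, A, A, G, A)
  "TTATTATC" → prefix "T" already present; 7 new (T, A, T, T, A, T, C)
  "TAA" → prefix "TAA" already present; 0 new (none)
Total nodes = 4 + 7 + 5 + 3 + 7 + 4 + 8 + 5 + 2 + 6 + 7 + 0 = 58

58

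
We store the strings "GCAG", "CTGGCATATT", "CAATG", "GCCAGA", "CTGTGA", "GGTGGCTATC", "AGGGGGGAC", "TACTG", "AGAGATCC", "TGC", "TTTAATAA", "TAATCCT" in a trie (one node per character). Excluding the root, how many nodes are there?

68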